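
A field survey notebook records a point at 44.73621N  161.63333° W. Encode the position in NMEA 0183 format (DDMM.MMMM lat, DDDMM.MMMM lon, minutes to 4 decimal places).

4444.1726,N / 16137.9998,W

φ: 44° + 0.736210 × 60 = 44° 44.172600′
Longitude: minutes = (161.633330 − 161) × 60 = 37.999800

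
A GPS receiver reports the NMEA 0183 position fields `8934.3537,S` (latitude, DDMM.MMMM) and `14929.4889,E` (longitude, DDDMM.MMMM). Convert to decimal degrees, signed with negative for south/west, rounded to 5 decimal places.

-89.57256, 149.49148

Lat: degrees = first 2 digits = 89, minutes = 34.3537; 89 + 34.3537/60 = 89.572562
S ⇒ negate
Longitude: split at 3 digits → 149° and 29.4889′; 149 + 29.4889/60 = 149.491482
E → positive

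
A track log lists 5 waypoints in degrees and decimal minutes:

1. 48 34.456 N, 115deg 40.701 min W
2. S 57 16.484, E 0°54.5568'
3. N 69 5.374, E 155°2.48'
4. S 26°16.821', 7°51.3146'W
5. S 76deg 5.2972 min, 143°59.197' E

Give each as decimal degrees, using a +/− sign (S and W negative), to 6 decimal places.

Point 1:
  φ: 48 + 34.456/60 = 48.5742667
  N → positive
  Lon: 115 + 40.701/60 = 115.6783500
  W ⇒ negate
Point 2:
  Latitude: 16.484′ = 0.274733°; total 57.2747333
  hemisphere S, so the sign is −
  Longitude: 54.5568′ = 0.909280°; total 0.9092800
  E → positive
Point 3:
  φ: 5.374′ = 0.089567°; total 69.0895667
  N → positive
  λ: 155 + 2.48/60 = 155.0413333
  E ⇒ keep positive
Point 4:
  Lat: 26 + 16.821/60 = 26.2803500
  hemisphere S, so the sign is −
  Lon: 51.3146′ = 0.855243°; total 7.8552433
  W ⇒ negate
Point 5:
  φ: 76 + 5.2972/60 = 76.0882867
  S → negative
  Lon: 59.197′ = 0.986617°; total 143.9866167
  E ⇒ keep positive

1. 48.574267, -115.678350
2. -57.274733, 0.909280
3. 69.089567, 155.041333
4. -26.280350, -7.855243
5. -76.088287, 143.986617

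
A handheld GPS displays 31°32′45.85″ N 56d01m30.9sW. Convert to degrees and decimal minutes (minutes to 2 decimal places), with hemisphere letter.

31° 32.76′ N, 56° 1.52′ W

φ: seconds/60 = 0.76417; minutes = 32 + 0.76417 = 32.7642
Longitude: 1 + 30.9/60 = 1.5150′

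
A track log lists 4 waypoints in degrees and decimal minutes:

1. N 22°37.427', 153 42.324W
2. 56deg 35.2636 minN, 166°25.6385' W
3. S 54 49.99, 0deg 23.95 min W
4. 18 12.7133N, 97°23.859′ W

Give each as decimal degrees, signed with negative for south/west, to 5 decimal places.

1. 22.62378, -153.70540
2. 56.58773, -166.42731
3. -54.83317, -0.39917
4. 18.21189, -97.39765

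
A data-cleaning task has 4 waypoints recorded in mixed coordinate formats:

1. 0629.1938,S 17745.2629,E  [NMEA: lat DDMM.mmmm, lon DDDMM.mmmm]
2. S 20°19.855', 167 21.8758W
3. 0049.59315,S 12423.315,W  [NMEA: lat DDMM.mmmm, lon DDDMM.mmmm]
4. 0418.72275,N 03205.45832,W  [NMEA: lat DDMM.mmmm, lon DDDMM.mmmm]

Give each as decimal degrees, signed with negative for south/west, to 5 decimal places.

Point 1:
  Lat: split at 2 digits → 06° and 29.1938′; 6 + 29.1938/60 = 6.486563
  S → negative
  Longitude: degrees = first 3 digits = 177, minutes = 45.2629; 177 + 45.2629/60 = 177.754382
  E → positive
Point 2:
  φ: 20 + 19.855/60 = 20.330917
  S → negative
  Longitude: 167 + 21.8758/60 = 167.364597
  hemisphere W, so the sign is −
Point 3:
  Latitude: split at 2 digits → 00° and 49.59315′; 0 + 49.59315/60 = 0.826553
  S → negative
  λ: degrees = first 3 digits = 124, minutes = 23.315; 124 + 23.315/60 = 124.388583
  W ⇒ negate
Point 4:
  Lat: split at 2 digits → 04° and 18.72275′; 4 + 18.72275/60 = 4.312046
  N → positive
  Lon: split at 3 digits → 032° and 5.45832′; 32 + 5.45832/60 = 32.090972
  hemisphere W, so the sign is −

1. -6.48656, 177.75438
2. -20.33092, -167.36460
3. -0.82655, -124.38858
4. 4.31205, -32.09097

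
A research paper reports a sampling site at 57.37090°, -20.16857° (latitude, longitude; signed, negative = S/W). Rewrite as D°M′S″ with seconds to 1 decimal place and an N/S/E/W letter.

Latitude: whole degrees 57; 22.25400′ → 22′ and 15.240″
Longitude is negative → W; |value| = 20.168570
Longitude: 0.168570 × 60 = 10.11420′ → 10′, remainder × 60 = 6.852″

57°22′15.2″ N, 20°10′6.9″ W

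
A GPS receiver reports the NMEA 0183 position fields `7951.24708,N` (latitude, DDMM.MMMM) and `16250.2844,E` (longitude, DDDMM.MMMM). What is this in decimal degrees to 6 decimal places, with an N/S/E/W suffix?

Latitude: split at 2 digits → 79° and 51.24708′; 79 + 51.24708/60 = 79.8541180
Longitude: degrees = first 3 digits = 162, minutes = 50.2844; 162 + 50.2844/60 = 162.8380733

79.854118° N, 162.838073° E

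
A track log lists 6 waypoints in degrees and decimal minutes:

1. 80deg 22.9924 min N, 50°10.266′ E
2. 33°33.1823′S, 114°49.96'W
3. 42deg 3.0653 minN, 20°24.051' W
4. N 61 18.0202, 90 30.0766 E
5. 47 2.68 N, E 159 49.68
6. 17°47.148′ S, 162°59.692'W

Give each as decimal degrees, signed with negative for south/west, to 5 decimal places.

Point 1:
  Latitude: 22.9924′ = 0.383207°; total 80.383207
  N → positive
  Longitude: 10.266′ = 0.171100°; total 50.171100
  E → positive
Point 2:
  φ: 33 + 33.1823/60 = 33.553038
  hemisphere S, so the sign is −
  Longitude: 49.96′ = 0.832667°; total 114.832667
  W ⇒ negate
Point 3:
  Lat: 3.0653′ = 0.051088°; total 42.051088
  N → positive
  Lon: 24.051′ = 0.400850°; total 20.400850
  W → negative
Point 4:
  Latitude: 61 + 18.0202/60 = 61.300337
  N → positive
  λ: 90 + 30.0766/60 = 90.501277
  E → positive
Point 5:
  Latitude: 47 + 2.68/60 = 47.044667
  N → positive
  λ: 159 + 49.68/60 = 159.828000
  E ⇒ keep positive
Point 6:
  Lat: 47.148′ = 0.785800°; total 17.785800
  S → negative
  Lon: 59.692′ = 0.994867°; total 162.994867
  W ⇒ negate

1. 80.38321, 50.17110
2. -33.55304, -114.83267
3. 42.05109, -20.40085
4. 61.30034, 90.50128
5. 47.04467, 159.82800
6. -17.78580, -162.99487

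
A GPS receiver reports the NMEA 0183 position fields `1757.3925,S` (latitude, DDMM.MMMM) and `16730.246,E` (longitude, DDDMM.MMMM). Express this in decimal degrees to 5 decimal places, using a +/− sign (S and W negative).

-17.95654, 167.50410

φ: degrees = first 2 digits = 17, minutes = 57.3925; 17 + 57.3925/60 = 17.956542
S → negative
Lon: degrees = first 3 digits = 167, minutes = 30.246; 167 + 30.246/60 = 167.504100
E → positive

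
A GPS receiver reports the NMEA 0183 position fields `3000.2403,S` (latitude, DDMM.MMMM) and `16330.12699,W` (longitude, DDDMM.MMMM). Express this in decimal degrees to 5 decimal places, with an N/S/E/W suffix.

Lat: split at 2 digits → 30° and 0.2403′; 30 + 0.2403/60 = 30.004005
λ: split at 3 digits → 163° and 30.12699′; 163 + 30.12699/60 = 163.502117

30.00401° S, 163.50212° W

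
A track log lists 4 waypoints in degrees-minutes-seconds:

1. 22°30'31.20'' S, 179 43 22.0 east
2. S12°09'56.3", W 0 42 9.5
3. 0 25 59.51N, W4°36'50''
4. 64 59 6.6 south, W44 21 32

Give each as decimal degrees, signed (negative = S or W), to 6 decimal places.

1. -22.508667, 179.722778
2. -12.165639, -0.702639
3. 0.433197, -4.613889
4. -64.985167, -44.358889

Point 1:
  φ: 22° + 30/60 + 31.2/3600 = 22 + 0.500000 + 0.008667 = 22.5086667
  S → negative
  Lon: 179° + 43/60 + 22/3600 = 179 + 0.716667 + 0.006111 = 179.7227778
  E → positive
Point 2:
  Latitude: 12° + 9/60 + 56.3/3600 = 12 + 0.150000 + 0.015639 = 12.1656389
  S → negative
  λ: 0 + 42/60 + 9.5/3600 = 0.7026389
  hemisphere W, so the sign is −
Point 3:
  Latitude: 25′ + 59.51″ = 25.99183′; 0 + 25.99183/60 = 0.4331972
  N ⇒ keep positive
  Longitude: 36′ + 50″ = 36.83333′; 4 + 36.83333/60 = 4.6138889
  W ⇒ negate
Point 4:
  φ: 64° + 59/60 + 6.6/3600 = 64 + 0.983333 + 0.001833 = 64.9851667
  hemisphere S, so the sign is −
  λ: 44 + 21/60 + 32/3600 = 44.3588889
  W → negative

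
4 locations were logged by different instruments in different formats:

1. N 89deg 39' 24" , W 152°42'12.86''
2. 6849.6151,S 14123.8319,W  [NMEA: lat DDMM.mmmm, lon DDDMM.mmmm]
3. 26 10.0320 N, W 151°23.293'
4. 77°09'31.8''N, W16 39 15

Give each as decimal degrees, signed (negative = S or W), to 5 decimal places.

1. 89.65667, -152.70357
2. -68.82692, -141.39720
3. 26.16720, -151.38822
4. 77.15883, -16.65417

Point 1:
  Latitude: 39′ + 24″ = 39.40000′; 89 + 39.40000/60 = 89.656667
  N ⇒ keep positive
  Longitude: 152° + 42/60 + 12.86/3600 = 152 + 0.700000 + 0.003572 = 152.703572
  W ⇒ negate
Point 2:
  Latitude: degrees = first 2 digits = 68, minutes = 49.6151; 68 + 49.6151/60 = 68.826918
  S ⇒ negate
  λ: degrees = first 3 digits = 141, minutes = 23.8319; 141 + 23.8319/60 = 141.397198
  W ⇒ negate
Point 3:
  Lat: 10.032′ = 0.167200°; total 26.167200
  N → positive
  Longitude: 151 + 23.293/60 = 151.388217
  W → negative
Point 4:
  Latitude: 9′ + 31.8″ = 9.53000′; 77 + 9.53000/60 = 77.158833
  N → positive
  Lon: 16° + 39/60 + 15/3600 = 16 + 0.650000 + 0.004167 = 16.654167
  W ⇒ negate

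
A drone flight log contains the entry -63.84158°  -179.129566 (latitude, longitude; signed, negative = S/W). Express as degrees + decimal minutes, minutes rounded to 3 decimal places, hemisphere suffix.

Latitude is negative → S; |value| = 63.841580
Lat: minutes = (63.841580 − 63) × 60 = 50.49480
Longitude is negative → W; |value| = 179.129566
Longitude: minutes = (179.129566 − 179) × 60 = 7.77396

63° 50.495′ S, 179° 7.774′ W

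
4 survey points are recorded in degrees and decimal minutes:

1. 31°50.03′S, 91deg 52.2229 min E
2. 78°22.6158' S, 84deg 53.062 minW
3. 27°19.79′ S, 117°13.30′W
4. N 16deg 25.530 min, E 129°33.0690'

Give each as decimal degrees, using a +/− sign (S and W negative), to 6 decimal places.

Point 1:
  φ: 31 + 50.03/60 = 31.8338333
  hemisphere S, so the sign is −
  Lon: 91 + 52.2229/60 = 91.8703817
  E → positive
Point 2:
  Latitude: 22.6158′ = 0.376930°; total 78.3769300
  hemisphere S, so the sign is −
  Longitude: 53.062′ = 0.884367°; total 84.8843667
  W ⇒ negate
Point 3:
  Latitude: 19.79′ = 0.329833°; total 27.3298333
  hemisphere S, so the sign is −
  Longitude: 117 + 13.3/60 = 117.2216667
  W → negative
Point 4:
  Latitude: 25.53′ = 0.425500°; total 16.4255000
  N → positive
  Lon: 33.069′ = 0.551150°; total 129.5511500
  E ⇒ keep positive

1. -31.833833, 91.870382
2. -78.376930, -84.884367
3. -27.329833, -117.221667
4. 16.425500, 129.551150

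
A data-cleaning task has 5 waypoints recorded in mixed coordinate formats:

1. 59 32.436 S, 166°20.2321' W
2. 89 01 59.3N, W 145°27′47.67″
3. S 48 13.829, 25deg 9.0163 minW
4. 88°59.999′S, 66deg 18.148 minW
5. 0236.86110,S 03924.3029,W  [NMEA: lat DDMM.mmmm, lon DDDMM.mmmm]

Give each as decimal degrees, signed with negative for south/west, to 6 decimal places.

1. -59.540600, -166.337202
2. 89.033139, -145.463242
3. -48.230483, -25.150272
4. -88.999983, -66.302467
5. -2.614352, -39.405048

Point 1:
  Latitude: 32.436′ = 0.540600°; total 59.5406000
  hemisphere S, so the sign is −
  Longitude: 20.2321′ = 0.337202°; total 166.3372017
  hemisphere W, so the sign is −
Point 2:
  φ: 1′ + 59.3″ = 1.98833′; 89 + 1.98833/60 = 89.0331389
  N ⇒ keep positive
  Lon: 145 + 27/60 + 47.67/3600 = 145.4632417
  hemisphere W, so the sign is −
Point 3:
  Latitude: 48 + 13.829/60 = 48.2304833
  S → negative
  Lon: 9.0163′ = 0.150272°; total 25.1502717
  W → negative
Point 4:
  φ: 59.999′ = 0.999983°; total 88.9999833
  S → negative
  Lon: 18.148′ = 0.302467°; total 66.3024667
  W → negative
Point 5:
  φ: split at 2 digits → 02° and 36.8611′; 2 + 36.8611/60 = 2.6143517
  hemisphere S, so the sign is −
  λ: split at 3 digits → 039° and 24.3029′; 39 + 24.3029/60 = 39.4050483
  W ⇒ negate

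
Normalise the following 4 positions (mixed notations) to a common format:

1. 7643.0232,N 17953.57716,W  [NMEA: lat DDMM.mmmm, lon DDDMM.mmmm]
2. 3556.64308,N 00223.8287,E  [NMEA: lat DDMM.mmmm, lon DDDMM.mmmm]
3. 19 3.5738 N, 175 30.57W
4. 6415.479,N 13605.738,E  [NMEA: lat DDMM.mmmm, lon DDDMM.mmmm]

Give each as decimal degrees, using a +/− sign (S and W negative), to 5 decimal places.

1. 76.71705, -179.89295
2. 35.94405, 2.39715
3. 19.05956, -175.50950
4. 64.25798, 136.09563

Point 1:
  Latitude: degrees = first 2 digits = 76, minutes = 43.0232; 76 + 43.0232/60 = 76.717053
  N ⇒ keep positive
  λ: degrees = first 3 digits = 179, minutes = 53.57716; 179 + 53.57716/60 = 179.892953
  W ⇒ negate
Point 2:
  φ: split at 2 digits → 35° and 56.64308′; 35 + 56.64308/60 = 35.944051
  N ⇒ keep positive
  λ: degrees = first 3 digits = 2, minutes = 23.8287; 2 + 23.8287/60 = 2.397145
  E ⇒ keep positive
Point 3:
  Latitude: 3.5738′ = 0.059563°; total 19.059563
  N → positive
  Longitude: 175 + 30.57/60 = 175.509500
  W ⇒ negate
Point 4:
  φ: split at 2 digits → 64° and 15.479′; 64 + 15.479/60 = 64.257983
  N ⇒ keep positive
  Lon: degrees = first 3 digits = 136, minutes = 5.738; 136 + 5.738/60 = 136.095633
  E ⇒ keep positive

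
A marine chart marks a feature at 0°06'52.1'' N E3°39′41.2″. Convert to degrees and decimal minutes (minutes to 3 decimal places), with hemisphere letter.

Latitude: 6 + 52.1/60 = 6.86833′
Lon: seconds/60 = 0.68667; minutes = 39 + 0.68667 = 39.68667

0° 6.868′ N, 3° 39.687′ E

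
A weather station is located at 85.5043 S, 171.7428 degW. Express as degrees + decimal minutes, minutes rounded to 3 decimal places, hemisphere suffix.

Lat: minutes = (85.504300 − 85) × 60 = 30.25800
λ: fractional part 0.742800 → 44.56800 minutes

85° 30.258′ S, 171° 44.568′ W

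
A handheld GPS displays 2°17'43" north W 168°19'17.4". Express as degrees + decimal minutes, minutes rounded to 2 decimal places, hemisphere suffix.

φ: 17 + 43/60 = 17.7167′
Longitude: 19 + 17.4/60 = 19.2900′

2° 17.72′ N, 168° 19.29′ W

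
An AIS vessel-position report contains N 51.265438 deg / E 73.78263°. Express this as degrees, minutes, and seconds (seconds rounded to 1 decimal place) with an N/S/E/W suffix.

51°15′55.6″ N, 73°46′57.5″ E

φ: 0.265438 × 60 = 15.92628′ → 15′, remainder × 60 = 55.577″
Lon: 0.782630° → 46.95780′; 0.95780 × 60 = 57.468″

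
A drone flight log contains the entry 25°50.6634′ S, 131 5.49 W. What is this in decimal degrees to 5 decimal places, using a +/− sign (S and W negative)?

-25.84439, -131.09150

Lat: 50.6634′ = 0.844390°; total 25.844390
hemisphere S, so the sign is −
λ: 5.49′ = 0.091500°; total 131.091500
W → negative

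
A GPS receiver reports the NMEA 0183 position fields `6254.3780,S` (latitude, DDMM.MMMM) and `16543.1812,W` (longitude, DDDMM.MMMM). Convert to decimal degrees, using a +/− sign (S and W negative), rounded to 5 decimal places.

-62.90630, -165.71969

φ: split at 2 digits → 62° and 54.378′; 62 + 54.378/60 = 62.906300
S ⇒ negate
Longitude: degrees = first 3 digits = 165, minutes = 43.1812; 165 + 43.1812/60 = 165.719687
hemisphere W, so the sign is −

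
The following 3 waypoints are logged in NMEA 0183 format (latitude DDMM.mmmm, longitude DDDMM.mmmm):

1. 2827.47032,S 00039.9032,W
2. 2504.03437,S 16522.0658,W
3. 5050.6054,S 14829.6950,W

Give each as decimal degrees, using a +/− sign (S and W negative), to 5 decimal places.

1. -28.45784, -0.66505
2. -25.06724, -165.36776
3. -50.84342, -148.49492

Point 1:
  φ: degrees = first 2 digits = 28, minutes = 27.47032; 28 + 27.47032/60 = 28.457839
  S ⇒ negate
  λ: degrees = first 3 digits = 0, minutes = 39.9032; 0 + 39.9032/60 = 0.665053
  hemisphere W, so the sign is −
Point 2:
  Lat: degrees = first 2 digits = 25, minutes = 4.03437; 25 + 4.03437/60 = 25.067240
  hemisphere S, so the sign is −
  Lon: split at 3 digits → 165° and 22.0658′; 165 + 22.0658/60 = 165.367763
  hemisphere W, so the sign is −
Point 3:
  Latitude: split at 2 digits → 50° and 50.6054′; 50 + 50.6054/60 = 50.843423
  hemisphere S, so the sign is −
  Lon: split at 3 digits → 148° and 29.695′; 148 + 29.695/60 = 148.494917
  hemisphere W, so the sign is −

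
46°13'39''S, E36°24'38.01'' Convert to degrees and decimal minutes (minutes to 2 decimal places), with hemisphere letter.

φ: 13 + 39/60 = 13.6500′
Longitude: 24 + 38.01/60 = 24.6335′

46° 13.65′ S, 36° 24.63′ E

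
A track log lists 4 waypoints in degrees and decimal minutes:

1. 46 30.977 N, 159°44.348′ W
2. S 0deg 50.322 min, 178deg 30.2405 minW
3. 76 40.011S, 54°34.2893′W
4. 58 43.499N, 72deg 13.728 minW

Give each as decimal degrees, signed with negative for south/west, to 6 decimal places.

Point 1:
  Latitude: 30.977′ = 0.516283°; total 46.5162833
  N → positive
  Lon: 159 + 44.348/60 = 159.7391333
  W → negative
Point 2:
  Latitude: 0 + 50.322/60 = 0.8387000
  hemisphere S, so the sign is −
  Lon: 30.2405′ = 0.504008°; total 178.5040083
  hemisphere W, so the sign is −
Point 3:
  φ: 40.011′ = 0.666850°; total 76.6668500
  hemisphere S, so the sign is −
  Longitude: 34.2893′ = 0.571488°; total 54.5714883
  W ⇒ negate
Point 4:
  φ: 58 + 43.499/60 = 58.7249833
  N ⇒ keep positive
  Longitude: 72 + 13.728/60 = 72.2288000
  hemisphere W, so the sign is −

1. 46.516283, -159.739133
2. -0.838700, -178.504008
3. -76.666850, -54.571488
4. 58.724983, -72.228800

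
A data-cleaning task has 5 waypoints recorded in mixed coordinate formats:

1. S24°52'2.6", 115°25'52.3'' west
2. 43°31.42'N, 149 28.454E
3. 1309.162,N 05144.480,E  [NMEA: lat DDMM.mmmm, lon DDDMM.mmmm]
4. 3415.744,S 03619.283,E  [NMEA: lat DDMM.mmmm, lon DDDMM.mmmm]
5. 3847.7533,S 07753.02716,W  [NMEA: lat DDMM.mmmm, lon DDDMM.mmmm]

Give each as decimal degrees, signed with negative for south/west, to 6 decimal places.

Point 1:
  Lat: 24 + 52/60 + 2.6/3600 = 24.8673889
  S ⇒ negate
  Longitude: 115° + 25/60 + 52.3/3600 = 115 + 0.416667 + 0.014528 = 115.4311944
  hemisphere W, so the sign is −
Point 2:
  φ: 31.42′ = 0.523667°; total 43.5236667
  N ⇒ keep positive
  Lon: 149 + 28.454/60 = 149.4742333
  E ⇒ keep positive
Point 3:
  Latitude: degrees = first 2 digits = 13, minutes = 9.162; 13 + 9.162/60 = 13.1527000
  N → positive
  Longitude: split at 3 digits → 051° and 44.48′; 51 + 44.48/60 = 51.7413333
  E → positive
Point 4:
  Lat: degrees = first 2 digits = 34, minutes = 15.744; 34 + 15.744/60 = 34.2624000
  hemisphere S, so the sign is −
  Lon: split at 3 digits → 036° and 19.283′; 36 + 19.283/60 = 36.3213833
  E → positive
Point 5:
  Lat: split at 2 digits → 38° and 47.7533′; 38 + 47.7533/60 = 38.7958883
  S → negative
  Longitude: degrees = first 3 digits = 77, minutes = 53.02716; 77 + 53.02716/60 = 77.8837860
  hemisphere W, so the sign is −

1. -24.867389, -115.431194
2. 43.523667, 149.474233
3. 13.152700, 51.741333
4. -34.262400, 36.321383
5. -38.795888, -77.883786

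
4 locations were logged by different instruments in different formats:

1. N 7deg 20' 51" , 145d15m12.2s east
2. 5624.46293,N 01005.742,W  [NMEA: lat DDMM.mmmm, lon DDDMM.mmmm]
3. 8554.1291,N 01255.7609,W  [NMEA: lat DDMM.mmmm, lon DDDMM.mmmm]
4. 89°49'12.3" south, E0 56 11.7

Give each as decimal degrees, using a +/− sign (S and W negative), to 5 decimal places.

1. 7.34750, 145.25339
2. 56.40772, -10.09570
3. 85.90215, -12.92935
4. -89.82008, 0.93658

Point 1:
  Latitude: 7° + 20/60 + 51/3600 = 7 + 0.333333 + 0.014167 = 7.347500
  N → positive
  λ: 145 + 15/60 + 12.2/3600 = 145.253389
  E ⇒ keep positive
Point 2:
  Latitude: degrees = first 2 digits = 56, minutes = 24.46293; 56 + 24.46293/60 = 56.407716
  N → positive
  Lon: degrees = first 3 digits = 10, minutes = 5.742; 10 + 5.742/60 = 10.095700
  W → negative
Point 3:
  φ: split at 2 digits → 85° and 54.1291′; 85 + 54.1291/60 = 85.902152
  N → positive
  Longitude: split at 3 digits → 012° and 55.7609′; 12 + 55.7609/60 = 12.929348
  W ⇒ negate
Point 4:
  φ: 89° + 49/60 + 12.3/3600 = 89 + 0.816667 + 0.003417 = 89.820083
  hemisphere S, so the sign is −
  λ: 0° + 56/60 + 11.7/3600 = 0 + 0.933333 + 0.003250 = 0.936583
  E ⇒ keep positive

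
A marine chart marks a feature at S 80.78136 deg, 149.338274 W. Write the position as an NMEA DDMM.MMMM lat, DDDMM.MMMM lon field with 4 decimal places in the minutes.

8046.8816,S / 14920.2964,W

Lat: 80° + 0.781360 × 60 = 80° 46.881600′
λ: minutes = (149.338274 − 149) × 60 = 20.296440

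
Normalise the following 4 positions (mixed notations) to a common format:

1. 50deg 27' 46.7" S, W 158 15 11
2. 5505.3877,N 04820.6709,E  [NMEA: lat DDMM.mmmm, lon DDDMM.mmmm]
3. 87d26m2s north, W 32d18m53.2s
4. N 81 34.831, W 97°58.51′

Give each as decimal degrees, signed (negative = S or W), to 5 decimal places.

1. -50.46297, -158.25306
2. 55.08980, 48.34452
3. 87.43389, -32.31478
4. 81.58052, -97.97517

Point 1:
  Latitude: 50° + 27/60 + 46.7/3600 = 50 + 0.450000 + 0.012972 = 50.462972
  hemisphere S, so the sign is −
  λ: 15′ + 11″ = 15.18333′; 158 + 15.18333/60 = 158.253056
  hemisphere W, so the sign is −
Point 2:
  Latitude: split at 2 digits → 55° and 5.3877′; 55 + 5.3877/60 = 55.089795
  N ⇒ keep positive
  Longitude: degrees = first 3 digits = 48, minutes = 20.6709; 48 + 20.6709/60 = 48.344515
  E → positive
Point 3:
  Lat: 87 + 26/60 + 2/3600 = 87.433889
  N → positive
  λ: 18′ + 53.2″ = 18.88667′; 32 + 18.88667/60 = 32.314778
  W → negative
Point 4:
  φ: 81 + 34.831/60 = 81.580517
  N ⇒ keep positive
  Longitude: 58.51′ = 0.975167°; total 97.975167
  W ⇒ negate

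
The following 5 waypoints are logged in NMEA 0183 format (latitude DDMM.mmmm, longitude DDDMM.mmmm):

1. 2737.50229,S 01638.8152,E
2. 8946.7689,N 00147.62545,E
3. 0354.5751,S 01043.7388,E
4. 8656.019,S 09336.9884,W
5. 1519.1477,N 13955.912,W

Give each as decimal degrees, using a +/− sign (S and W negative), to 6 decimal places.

Point 1:
  Latitude: split at 2 digits → 27° and 37.50229′; 27 + 37.50229/60 = 27.6250382
  hemisphere S, so the sign is −
  Longitude: degrees = first 3 digits = 16, minutes = 38.8152; 16 + 38.8152/60 = 16.6469200
  E ⇒ keep positive
Point 2:
  φ: split at 2 digits → 89° and 46.7689′; 89 + 46.7689/60 = 89.7794817
  N → positive
  Lon: split at 3 digits → 001° and 47.62545′; 1 + 47.62545/60 = 1.7937575
  E → positive
Point 3:
  Lat: split at 2 digits → 03° and 54.5751′; 3 + 54.5751/60 = 3.9095850
  S ⇒ negate
  Lon: split at 3 digits → 010° and 43.7388′; 10 + 43.7388/60 = 10.7289800
  E ⇒ keep positive
Point 4:
  Latitude: degrees = first 2 digits = 86, minutes = 56.019; 86 + 56.019/60 = 86.9336500
  S → negative
  Longitude: degrees = first 3 digits = 93, minutes = 36.9884; 93 + 36.9884/60 = 93.6164733
  W ⇒ negate
Point 5:
  φ: split at 2 digits → 15° and 19.1477′; 15 + 19.1477/60 = 15.3191283
  N ⇒ keep positive
  Longitude: split at 3 digits → 139° and 55.912′; 139 + 55.912/60 = 139.9318667
  W → negative

1. -27.625038, 16.646920
2. 89.779482, 1.793758
3. -3.909585, 10.728980
4. -86.933650, -93.616473
5. 15.319128, -139.931867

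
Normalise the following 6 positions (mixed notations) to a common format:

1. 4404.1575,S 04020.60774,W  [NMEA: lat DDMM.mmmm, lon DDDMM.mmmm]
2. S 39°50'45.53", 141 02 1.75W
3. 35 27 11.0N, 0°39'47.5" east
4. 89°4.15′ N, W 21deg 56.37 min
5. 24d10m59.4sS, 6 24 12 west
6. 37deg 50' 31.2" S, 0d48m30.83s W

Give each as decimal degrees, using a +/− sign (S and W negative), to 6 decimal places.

Point 1:
  φ: degrees = first 2 digits = 44, minutes = 4.1575; 44 + 4.1575/60 = 44.0692917
  hemisphere S, so the sign is −
  λ: degrees = first 3 digits = 40, minutes = 20.60774; 40 + 20.60774/60 = 40.3434623
  W → negative
Point 2:
  Latitude: 50′ + 45.53″ = 50.75883′; 39 + 50.75883/60 = 39.8459806
  S → negative
  Longitude: 141 + 2/60 + 1.75/3600 = 141.0338194
  W ⇒ negate
Point 3:
  Lat: 35 + 27/60 + 11/3600 = 35.4530556
  N ⇒ keep positive
  Lon: 0° + 39/60 + 47.5/3600 = 0 + 0.650000 + 0.013194 = 0.6631944
  E → positive
Point 4:
  Lat: 89 + 4.15/60 = 89.0691667
  N → positive
  λ: 21 + 56.37/60 = 21.9395000
  W → negative
Point 5:
  Lat: 24 + 10/60 + 59.4/3600 = 24.1831667
  S ⇒ negate
  Longitude: 24′ + 12″ = 24.20000′; 6 + 24.20000/60 = 6.4033333
  W ⇒ negate
Point 6:
  Latitude: 37° + 50/60 + 31.2/3600 = 37 + 0.833333 + 0.008667 = 37.8420000
  hemisphere S, so the sign is −
  Lon: 0 + 48/60 + 30.83/3600 = 0.8085639
  W → negative

1. -44.069292, -40.343462
2. -39.845981, -141.033819
3. 35.453056, 0.663194
4. 89.069167, -21.939500
5. -24.183167, -6.403333
6. -37.842000, -0.808564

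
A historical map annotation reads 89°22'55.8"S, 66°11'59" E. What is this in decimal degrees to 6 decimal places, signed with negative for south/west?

-89.382167, 66.199722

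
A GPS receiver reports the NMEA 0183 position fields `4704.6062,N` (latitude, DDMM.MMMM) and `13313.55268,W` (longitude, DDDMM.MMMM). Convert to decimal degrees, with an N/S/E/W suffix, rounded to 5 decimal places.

47.07677° N, 133.22588° W

Latitude: split at 2 digits → 47° and 4.6062′; 47 + 4.6062/60 = 47.076770
Lon: degrees = first 3 digits = 133, minutes = 13.55268; 133 + 13.55268/60 = 133.225878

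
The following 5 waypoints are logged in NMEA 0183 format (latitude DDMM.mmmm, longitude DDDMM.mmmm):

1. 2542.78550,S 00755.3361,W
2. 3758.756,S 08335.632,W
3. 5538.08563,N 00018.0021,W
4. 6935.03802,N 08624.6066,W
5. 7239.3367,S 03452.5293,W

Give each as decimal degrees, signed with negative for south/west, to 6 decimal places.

1. -25.713092, -7.922268
2. -37.979267, -83.593867
3. 55.634761, -0.300035
4. 69.583967, -86.410110
5. -72.655612, -34.875488

Point 1:
  Latitude: degrees = first 2 digits = 25, minutes = 42.7855; 25 + 42.7855/60 = 25.7130917
  S ⇒ negate
  λ: degrees = first 3 digits = 7, minutes = 55.3361; 7 + 55.3361/60 = 7.9222683
  hemisphere W, so the sign is −
Point 2:
  φ: degrees = first 2 digits = 37, minutes = 58.756; 37 + 58.756/60 = 37.9792667
  S ⇒ negate
  λ: degrees = first 3 digits = 83, minutes = 35.632; 83 + 35.632/60 = 83.5938667
  W ⇒ negate
Point 3:
  Latitude: degrees = first 2 digits = 55, minutes = 38.08563; 55 + 38.08563/60 = 55.6347605
  N → positive
  Longitude: split at 3 digits → 000° and 18.0021′; 0 + 18.0021/60 = 0.3000350
  W ⇒ negate
Point 4:
  Latitude: degrees = first 2 digits = 69, minutes = 35.03802; 69 + 35.03802/60 = 69.5839670
  N → positive
  Lon: degrees = first 3 digits = 86, minutes = 24.6066; 86 + 24.6066/60 = 86.4101100
  W ⇒ negate
Point 5:
  Latitude: degrees = first 2 digits = 72, minutes = 39.3367; 72 + 39.3367/60 = 72.6556117
  S ⇒ negate
  λ: degrees = first 3 digits = 34, minutes = 52.5293; 34 + 52.5293/60 = 34.8754883
  hemisphere W, so the sign is −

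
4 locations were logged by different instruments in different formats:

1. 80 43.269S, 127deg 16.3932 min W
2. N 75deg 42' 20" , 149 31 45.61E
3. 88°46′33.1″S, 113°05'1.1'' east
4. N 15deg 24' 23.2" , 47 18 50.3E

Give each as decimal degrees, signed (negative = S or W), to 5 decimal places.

1. -80.72115, -127.27322
2. 75.70556, 149.52934
3. -88.77586, 113.08364
4. 15.40644, 47.31397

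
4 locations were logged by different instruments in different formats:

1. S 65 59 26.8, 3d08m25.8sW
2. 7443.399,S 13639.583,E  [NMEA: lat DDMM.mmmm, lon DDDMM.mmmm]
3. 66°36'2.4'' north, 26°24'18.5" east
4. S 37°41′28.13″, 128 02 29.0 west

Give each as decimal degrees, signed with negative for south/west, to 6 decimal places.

Point 1:
  φ: 65° + 59/60 + 26.8/3600 = 65 + 0.983333 + 0.007444 = 65.9907778
  hemisphere S, so the sign is −
  Lon: 3° + 8/60 + 25.8/3600 = 3 + 0.133333 + 0.007167 = 3.1405000
  hemisphere W, so the sign is −
Point 2:
  Latitude: split at 2 digits → 74° and 43.399′; 74 + 43.399/60 = 74.7233167
  S ⇒ negate
  Lon: degrees = first 3 digits = 136, minutes = 39.583; 136 + 39.583/60 = 136.6597167
  E → positive
Point 3:
  Lat: 66 + 36/60 + 2.4/3600 = 66.6006667
  N → positive
  Lon: 26 + 24/60 + 18.5/3600 = 26.4051389
  E → positive
Point 4:
  Lat: 37 + 41/60 + 28.13/3600 = 37.6911472
  S → negative
  Lon: 128 + 2/60 + 29/3600 = 128.0413889
  hemisphere W, so the sign is −

1. -65.990778, -3.140500
2. -74.723317, 136.659717
3. 66.600667, 26.405139
4. -37.691147, -128.041389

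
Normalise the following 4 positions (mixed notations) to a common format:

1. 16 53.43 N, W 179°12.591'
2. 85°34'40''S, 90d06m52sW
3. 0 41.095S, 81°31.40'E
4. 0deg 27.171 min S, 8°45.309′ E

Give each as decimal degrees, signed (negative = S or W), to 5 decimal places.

1. 16.89050, -179.20985
2. -85.57778, -90.11444
3. -0.68492, 81.52333
4. -0.45285, 8.75515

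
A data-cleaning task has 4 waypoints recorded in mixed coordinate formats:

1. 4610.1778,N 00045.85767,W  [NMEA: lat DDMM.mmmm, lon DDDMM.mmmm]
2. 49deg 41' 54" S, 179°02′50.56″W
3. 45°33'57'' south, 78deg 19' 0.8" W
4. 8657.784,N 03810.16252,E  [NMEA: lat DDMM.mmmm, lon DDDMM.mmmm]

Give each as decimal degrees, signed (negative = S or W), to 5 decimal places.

1. 46.16963, -0.76429
2. -49.69833, -179.04738
3. -45.56583, -78.31689
4. 86.96307, 38.16938

Point 1:
  Lat: split at 2 digits → 46° and 10.1778′; 46 + 10.1778/60 = 46.169630
  N ⇒ keep positive
  Longitude: split at 3 digits → 000° and 45.85767′; 0 + 45.85767/60 = 0.764295
  hemisphere W, so the sign is −
Point 2:
  Lat: 49° + 41/60 + 54/3600 = 49 + 0.683333 + 0.015000 = 49.698333
  hemisphere S, so the sign is −
  Lon: 2′ + 50.56″ = 2.84267′; 179 + 2.84267/60 = 179.047378
  W → negative
Point 3:
  Lat: 45 + 33/60 + 57/3600 = 45.565833
  S → negative
  Lon: 78° + 19/60 + 0.8/3600 = 78 + 0.316667 + 0.000222 = 78.316889
  W ⇒ negate
Point 4:
  Lat: degrees = first 2 digits = 86, minutes = 57.784; 86 + 57.784/60 = 86.963067
  N ⇒ keep positive
  Lon: degrees = first 3 digits = 38, minutes = 10.16252; 38 + 10.16252/60 = 38.169375
  E → positive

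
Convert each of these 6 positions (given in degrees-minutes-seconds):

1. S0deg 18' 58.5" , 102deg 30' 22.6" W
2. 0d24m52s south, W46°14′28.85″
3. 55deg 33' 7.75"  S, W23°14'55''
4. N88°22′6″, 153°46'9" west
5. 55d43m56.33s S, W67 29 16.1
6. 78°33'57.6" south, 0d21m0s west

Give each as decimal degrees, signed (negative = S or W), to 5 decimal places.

Point 1:
  φ: 0° + 18/60 + 58.5/3600 = 0 + 0.300000 + 0.016250 = 0.316250
  hemisphere S, so the sign is −
  Lon: 102° + 30/60 + 22.6/3600 = 102 + 0.500000 + 0.006278 = 102.506278
  W → negative
Point 2:
  Latitude: 24′ + 52″ = 24.86667′; 0 + 24.86667/60 = 0.414444
  hemisphere S, so the sign is −
  Longitude: 46° + 14/60 + 28.85/3600 = 46 + 0.233333 + 0.008014 = 46.241347
  hemisphere W, so the sign is −
Point 3:
  φ: 55° + 33/60 + 7.75/3600 = 55 + 0.550000 + 0.002153 = 55.552153
  hemisphere S, so the sign is −
  Longitude: 23° + 14/60 + 55/3600 = 23 + 0.233333 + 0.015278 = 23.248611
  W ⇒ negate
Point 4:
  Lat: 22′ + 6″ = 22.10000′; 88 + 22.10000/60 = 88.368333
  N ⇒ keep positive
  Longitude: 153° + 46/60 + 9/3600 = 153 + 0.766667 + 0.002500 = 153.769167
  hemisphere W, so the sign is −
Point 5:
  Latitude: 43′ + 56.33″ = 43.93883′; 55 + 43.93883/60 = 55.732314
  hemisphere S, so the sign is −
  λ: 29′ + 16.1″ = 29.26833′; 67 + 29.26833/60 = 67.487806
  W ⇒ negate
Point 6:
  Lat: 33′ + 57.6″ = 33.96000′; 78 + 33.96000/60 = 78.566000
  S → negative
  Longitude: 21′ + 0″ = 21.00000′; 0 + 21.00000/60 = 0.350000
  hemisphere W, so the sign is −

1. -0.31625, -102.50628
2. -0.41444, -46.24135
3. -55.55215, -23.24861
4. 88.36833, -153.76917
5. -55.73231, -67.48781
6. -78.56600, -0.35000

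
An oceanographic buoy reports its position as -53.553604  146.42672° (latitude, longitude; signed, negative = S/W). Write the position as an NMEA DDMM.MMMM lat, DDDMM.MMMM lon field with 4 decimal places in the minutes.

5333.2162,S / 14625.6032,E

Latitude is negative → S; |value| = 53.553604
φ: 53° + 0.553604 × 60 = 53° 33.216240′
λ: 146° + 0.426720 × 60 = 146° 25.603200′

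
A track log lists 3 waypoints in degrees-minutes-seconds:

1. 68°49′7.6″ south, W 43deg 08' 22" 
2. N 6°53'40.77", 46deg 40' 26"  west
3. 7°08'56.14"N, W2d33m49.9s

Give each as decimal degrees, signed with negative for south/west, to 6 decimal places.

1. -68.818778, -43.139444
2. 6.894658, -46.673889
3. 7.148928, -2.563861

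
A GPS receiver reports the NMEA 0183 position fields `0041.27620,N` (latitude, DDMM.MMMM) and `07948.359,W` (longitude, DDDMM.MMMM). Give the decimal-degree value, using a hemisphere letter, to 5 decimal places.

0.68794° N, 79.80598° W

Lat: degrees = first 2 digits = 0, minutes = 41.2762; 0 + 41.2762/60 = 0.687937
Lon: split at 3 digits → 079° and 48.359′; 79 + 48.359/60 = 79.805983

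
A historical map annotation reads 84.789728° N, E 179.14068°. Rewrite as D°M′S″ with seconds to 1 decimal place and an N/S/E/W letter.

φ: 0.789728 × 60 = 47.38368′ → 47′, remainder × 60 = 23.021″
Lon: whole degrees 179; 8.44080′ → 8′ and 26.448″

84°47′23.0″ N, 179°08′26.4″ E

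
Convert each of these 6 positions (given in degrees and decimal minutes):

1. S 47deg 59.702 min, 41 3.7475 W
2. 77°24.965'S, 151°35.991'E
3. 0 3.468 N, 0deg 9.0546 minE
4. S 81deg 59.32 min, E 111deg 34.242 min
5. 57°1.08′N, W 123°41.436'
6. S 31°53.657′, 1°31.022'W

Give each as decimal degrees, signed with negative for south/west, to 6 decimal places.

1. -47.995033, -41.062458
2. -77.416083, 151.599850
3. 0.057800, 0.150910
4. -81.988667, 111.570700
5. 57.018000, -123.690600
6. -31.894283, -1.517033

Point 1:
  Lat: 59.702′ = 0.995033°; total 47.9950333
  S ⇒ negate
  Lon: 3.7475′ = 0.062458°; total 41.0624583
  W → negative
Point 2:
  Latitude: 77 + 24.965/60 = 77.4160833
  hemisphere S, so the sign is −
  Lon: 151 + 35.991/60 = 151.5998500
  E ⇒ keep positive
Point 3:
  Lat: 0 + 3.468/60 = 0.0578000
  N → positive
  Longitude: 9.0546′ = 0.150910°; total 0.1509100
  E ⇒ keep positive
Point 4:
  Lat: 59.32′ = 0.988667°; total 81.9886667
  S → negative
  Lon: 34.242′ = 0.570700°; total 111.5707000
  E → positive
Point 5:
  φ: 1.08′ = 0.018000°; total 57.0180000
  N → positive
  Longitude: 123 + 41.436/60 = 123.6906000
  W ⇒ negate
Point 6:
  Lat: 31 + 53.657/60 = 31.8942833
  S → negative
  Lon: 1 + 31.022/60 = 1.5170333
  W ⇒ negate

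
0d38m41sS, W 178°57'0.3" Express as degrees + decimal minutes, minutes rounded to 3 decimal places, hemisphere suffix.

φ: 38 + 41/60 = 38.68333′
Longitude: 57 + 0.3/60 = 57.00500′

0° 38.683′ S, 178° 57.005′ W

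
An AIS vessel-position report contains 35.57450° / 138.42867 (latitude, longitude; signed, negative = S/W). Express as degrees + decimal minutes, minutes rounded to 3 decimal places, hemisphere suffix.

35° 34.470′ N, 138° 25.720′ E

Latitude: 35° + 0.574500 × 60 = 35° 34.47000′
Longitude: 138° + 0.428670 × 60 = 138° 25.72020′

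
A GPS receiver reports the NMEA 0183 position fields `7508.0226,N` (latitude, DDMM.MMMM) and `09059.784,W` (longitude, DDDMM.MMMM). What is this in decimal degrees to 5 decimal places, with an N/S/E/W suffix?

φ: split at 2 digits → 75° and 8.0226′; 75 + 8.0226/60 = 75.133710
Longitude: split at 3 digits → 090° and 59.784′; 90 + 59.784/60 = 90.996400

75.13371° N, 90.99640° W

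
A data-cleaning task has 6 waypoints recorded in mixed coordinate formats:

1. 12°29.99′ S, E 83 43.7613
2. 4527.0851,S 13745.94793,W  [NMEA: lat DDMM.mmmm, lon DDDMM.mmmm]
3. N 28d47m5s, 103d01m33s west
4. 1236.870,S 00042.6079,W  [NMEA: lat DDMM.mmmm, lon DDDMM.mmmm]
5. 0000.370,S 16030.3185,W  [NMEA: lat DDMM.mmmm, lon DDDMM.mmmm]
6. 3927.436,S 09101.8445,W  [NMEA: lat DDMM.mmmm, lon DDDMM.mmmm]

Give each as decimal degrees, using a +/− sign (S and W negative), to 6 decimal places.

1. -12.499833, 83.729355
2. -45.451418, -137.765799
3. 28.784722, -103.025833
4. -12.614500, -0.710132
5. -0.006167, -160.505308
6. -39.457267, -91.030742

Point 1:
  Latitude: 12 + 29.99/60 = 12.4998333
  hemisphere S, so the sign is −
  λ: 83 + 43.7613/60 = 83.7293550
  E ⇒ keep positive
Point 2:
  Lat: degrees = first 2 digits = 45, minutes = 27.0851; 45 + 27.0851/60 = 45.4514183
  S → negative
  Longitude: degrees = first 3 digits = 137, minutes = 45.94793; 137 + 45.94793/60 = 137.7657988
  hemisphere W, so the sign is −
Point 3:
  φ: 28 + 47/60 + 5/3600 = 28.7847222
  N ⇒ keep positive
  Lon: 103 + 1/60 + 33/3600 = 103.0258333
  W → negative
Point 4:
  φ: degrees = first 2 digits = 12, minutes = 36.87; 12 + 36.87/60 = 12.6145000
  S ⇒ negate
  Lon: degrees = first 3 digits = 0, minutes = 42.6079; 0 + 42.6079/60 = 0.7101317
  W ⇒ negate
Point 5:
  Lat: degrees = first 2 digits = 0, minutes = 0.37; 0 + 0.37/60 = 0.0061667
  S → negative
  Lon: degrees = first 3 digits = 160, minutes = 30.3185; 160 + 30.3185/60 = 160.5053083
  W → negative
Point 6:
  Latitude: degrees = first 2 digits = 39, minutes = 27.436; 39 + 27.436/60 = 39.4572667
  hemisphere S, so the sign is −
  Longitude: degrees = first 3 digits = 91, minutes = 1.8445; 91 + 1.8445/60 = 91.0307417
  hemisphere W, so the sign is −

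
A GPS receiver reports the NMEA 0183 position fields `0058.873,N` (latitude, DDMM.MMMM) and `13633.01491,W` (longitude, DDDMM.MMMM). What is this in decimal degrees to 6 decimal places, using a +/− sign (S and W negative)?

Lat: split at 2 digits → 00° and 58.873′; 0 + 58.873/60 = 0.9812167
N → positive
λ: split at 3 digits → 136° and 33.01491′; 136 + 33.01491/60 = 136.5502485
W ⇒ negate

0.981217, -136.550249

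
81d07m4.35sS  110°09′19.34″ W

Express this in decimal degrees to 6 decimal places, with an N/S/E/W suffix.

81.117875° S, 110.155372° W

Latitude: 81 + 7/60 + 4.35/3600 = 81.1178750
Lon: 9′ + 19.34″ = 9.32233′; 110 + 9.32233/60 = 110.1553722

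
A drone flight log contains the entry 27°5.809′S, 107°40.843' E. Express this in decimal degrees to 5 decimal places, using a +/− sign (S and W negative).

Lat: 5.809′ = 0.096817°; total 27.096817
S → negative
Longitude: 40.843′ = 0.680717°; total 107.680717
E → positive

-27.09682, 107.68072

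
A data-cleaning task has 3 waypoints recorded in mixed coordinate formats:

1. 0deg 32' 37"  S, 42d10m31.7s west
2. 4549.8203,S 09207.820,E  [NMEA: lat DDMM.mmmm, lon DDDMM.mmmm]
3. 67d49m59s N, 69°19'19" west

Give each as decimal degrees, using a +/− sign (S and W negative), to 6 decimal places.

Point 1:
  Lat: 0 + 32/60 + 37/3600 = 0.5436111
  hemisphere S, so the sign is −
  Lon: 42° + 10/60 + 31.7/3600 = 42 + 0.166667 + 0.008806 = 42.1754722
  hemisphere W, so the sign is −
Point 2:
  Lat: split at 2 digits → 45° and 49.8203′; 45 + 49.8203/60 = 45.8303383
  hemisphere S, so the sign is −
  λ: split at 3 digits → 092° and 7.82′; 92 + 7.82/60 = 92.1303333
  E → positive
Point 3:
  Lat: 49′ + 59″ = 49.98333′; 67 + 49.98333/60 = 67.8330556
  N → positive
  Lon: 69° + 19/60 + 19/3600 = 69 + 0.316667 + 0.005278 = 69.3219444
  W → negative

1. -0.543611, -42.175472
2. -45.830338, 92.130333
3. 67.833056, -69.321944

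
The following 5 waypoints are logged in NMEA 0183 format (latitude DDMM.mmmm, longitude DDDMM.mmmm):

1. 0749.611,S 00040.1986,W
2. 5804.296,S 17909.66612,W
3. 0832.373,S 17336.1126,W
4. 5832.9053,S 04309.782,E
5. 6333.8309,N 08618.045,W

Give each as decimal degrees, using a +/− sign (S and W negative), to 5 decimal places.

1. -7.82685, -0.66998
2. -58.07160, -179.16110
3. -8.53955, -173.60188
4. -58.54842, 43.16303
5. 63.56385, -86.30075

Point 1:
  Lat: degrees = first 2 digits = 7, minutes = 49.611; 7 + 49.611/60 = 7.826850
  S ⇒ negate
  λ: split at 3 digits → 000° and 40.1986′; 0 + 40.1986/60 = 0.669977
  W → negative
Point 2:
  φ: split at 2 digits → 58° and 4.296′; 58 + 4.296/60 = 58.071600
  hemisphere S, so the sign is −
  Longitude: split at 3 digits → 179° and 9.66612′; 179 + 9.66612/60 = 179.161102
  W ⇒ negate
Point 3:
  Latitude: split at 2 digits → 08° and 32.373′; 8 + 32.373/60 = 8.539550
  hemisphere S, so the sign is −
  Longitude: split at 3 digits → 173° and 36.1126′; 173 + 36.1126/60 = 173.601877
  hemisphere W, so the sign is −
Point 4:
  Latitude: degrees = first 2 digits = 58, minutes = 32.9053; 58 + 32.9053/60 = 58.548422
  S → negative
  Longitude: degrees = first 3 digits = 43, minutes = 9.782; 43 + 9.782/60 = 43.163033
  E → positive
Point 5:
  Latitude: split at 2 digits → 63° and 33.8309′; 63 + 33.8309/60 = 63.563848
  N ⇒ keep positive
  λ: degrees = first 3 digits = 86, minutes = 18.045; 86 + 18.045/60 = 86.300750
  hemisphere W, so the sign is −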